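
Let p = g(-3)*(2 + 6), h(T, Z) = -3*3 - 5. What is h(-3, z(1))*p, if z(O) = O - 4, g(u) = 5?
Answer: -560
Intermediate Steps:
z(O) = -4 + O
h(T, Z) = -14 (h(T, Z) = -9 - 5 = -14)
p = 40 (p = 5*(2 + 6) = 5*8 = 40)
h(-3, z(1))*p = -14*40 = -560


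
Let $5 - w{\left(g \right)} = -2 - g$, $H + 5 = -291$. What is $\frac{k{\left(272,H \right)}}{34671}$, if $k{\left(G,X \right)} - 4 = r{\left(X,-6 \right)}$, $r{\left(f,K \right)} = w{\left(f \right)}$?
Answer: $- \frac{95}{11557} \approx -0.0082201$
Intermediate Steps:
$H = -296$ ($H = -5 - 291 = -296$)
$w{\left(g \right)} = 7 + g$ ($w{\left(g \right)} = 5 - \left(-2 - g\right) = 5 + \left(2 + g\right) = 7 + g$)
$r{\left(f,K \right)} = 7 + f$
$k{\left(G,X \right)} = 11 + X$ ($k{\left(G,X \right)} = 4 + \left(7 + X\right) = 11 + X$)
$\frac{k{\left(272,H \right)}}{34671} = \frac{11 - 296}{34671} = \left(-285\right) \frac{1}{34671} = - \frac{95}{11557}$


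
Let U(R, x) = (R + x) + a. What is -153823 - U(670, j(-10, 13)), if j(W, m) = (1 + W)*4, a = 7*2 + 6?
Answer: -154477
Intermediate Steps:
a = 20 (a = 14 + 6 = 20)
j(W, m) = 4 + 4*W
U(R, x) = 20 + R + x (U(R, x) = (R + x) + 20 = 20 + R + x)
-153823 - U(670, j(-10, 13)) = -153823 - (20 + 670 + (4 + 4*(-10))) = -153823 - (20 + 670 + (4 - 40)) = -153823 - (20 + 670 - 36) = -153823 - 1*654 = -153823 - 654 = -154477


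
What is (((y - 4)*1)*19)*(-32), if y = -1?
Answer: 3040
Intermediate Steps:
(((y - 4)*1)*19)*(-32) = (((-1 - 4)*1)*19)*(-32) = (-5*1*19)*(-32) = -5*19*(-32) = -95*(-32) = 3040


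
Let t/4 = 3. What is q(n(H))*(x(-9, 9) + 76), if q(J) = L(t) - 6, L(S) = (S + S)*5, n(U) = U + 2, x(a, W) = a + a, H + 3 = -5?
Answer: 6612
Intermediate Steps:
H = -8 (H = -3 - 5 = -8)
x(a, W) = 2*a
t = 12 (t = 4*3 = 12)
n(U) = 2 + U
L(S) = 10*S (L(S) = (2*S)*5 = 10*S)
q(J) = 114 (q(J) = 10*12 - 6 = 120 - 6 = 114)
q(n(H))*(x(-9, 9) + 76) = 114*(2*(-9) + 76) = 114*(-18 + 76) = 114*58 = 6612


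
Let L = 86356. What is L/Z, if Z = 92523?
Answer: 86356/92523 ≈ 0.93335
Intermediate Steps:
L/Z = 86356/92523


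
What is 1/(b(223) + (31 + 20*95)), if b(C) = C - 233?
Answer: 1/1921 ≈ 0.00052056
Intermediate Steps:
b(C) = -233 + C
1/(b(223) + (31 + 20*95)) = 1/((-233 + 223) + (31 + 20*95)) = 1/(-10 + (31 + 1900)) = 1/(-10 + 1931) = 1/1921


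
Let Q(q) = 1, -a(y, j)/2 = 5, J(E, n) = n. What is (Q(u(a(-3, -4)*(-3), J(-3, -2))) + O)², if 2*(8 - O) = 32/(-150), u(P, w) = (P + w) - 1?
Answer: 466489/5625 ≈ 82.931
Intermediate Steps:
a(y, j) = -10 (a(y, j) = -2*5 = -10)
u(P, w) = -1 + P + w
O = 608/75 (O = 8 - 16/(-150) = 8 - 16*(-1)/150 = 8 - ½*(-16/75) = 8 + 8/75 = 608/75 ≈ 8.1067)
(Q(u(a(-3, -4)*(-3), J(-3, -2))) + O)² = (1 + 608/75)² = (683/75)² = 466489/5625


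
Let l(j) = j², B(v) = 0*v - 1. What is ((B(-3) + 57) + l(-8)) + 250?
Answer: 370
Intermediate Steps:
B(v) = -1 (B(v) = 0 - 1 = -1)
((B(-3) + 57) + l(-8)) + 250 = ((-1 + 57) + (-8)²) + 250 = (56 + 64) + 250 = 120 + 250 = 370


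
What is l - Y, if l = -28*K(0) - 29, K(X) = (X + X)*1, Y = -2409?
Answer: 2380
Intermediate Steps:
K(X) = 2*X (K(X) = (2*X)*1 = 2*X)
l = -29 (l = -56*0 - 29 = -28*0 - 29 = 0 - 29 = -29)
l - Y = -29 - 1*(-2409) = -29 + 2409 = 2380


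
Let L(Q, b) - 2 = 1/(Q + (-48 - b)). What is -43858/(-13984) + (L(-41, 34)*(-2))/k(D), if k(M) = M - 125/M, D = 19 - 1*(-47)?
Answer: 3728671799/1212909232 ≈ 3.0742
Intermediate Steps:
D = 66 (D = 19 + 47 = 66)
L(Q, b) = 2 + 1/(-48 + Q - b) (L(Q, b) = 2 + 1/(Q + (-48 - b)) = 2 + 1/(-48 + Q - b))
-43858/(-13984) + (L(-41, 34)*(-2))/k(D) = -43858/(-13984) + (((95 - 2*(-41) + 2*34)/(48 + 34 - 1*(-41)))*(-2))/(66 - 125/66) = -43858*(-1/13984) + (((95 + 82 + 68)/(48 + 34 + 41))*(-2))/(66 - 125*1/66) = 21929/6992 + ((245/123)*(-2))/(66 - 125/66) = 21929/6992 + (((1/123)*245)*(-2))/(4231/66) = 21929/6992 + ((245/123)*(-2))*(66/4231) = 21929/6992 - 490/123*66/4231 = 21929/6992 - 10780/173471 = 3728671799/1212909232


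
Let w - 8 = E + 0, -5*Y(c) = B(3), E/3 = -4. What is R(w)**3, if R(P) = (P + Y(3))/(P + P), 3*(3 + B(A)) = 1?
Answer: 2197/27000 ≈ 0.081370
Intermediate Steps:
B(A) = -8/3 (B(A) = -3 + (1/3)*1 = -3 + 1/3 = -8/3)
E = -12 (E = 3*(-4) = -12)
Y(c) = 8/15 (Y(c) = -1/5*(-8/3) = 8/15)
w = -4 (w = 8 + (-12 + 0) = 8 - 12 = -4)
R(P) = (8/15 + P)/(2*P) (R(P) = (P + 8/15)/(P + P) = (8/15 + P)/((2*P)) = (8/15 + P)*(1/(2*P)) = (8/15 + P)/(2*P))
R(w)**3 = ((1/30)*(8 + 15*(-4))/(-4))**3 = ((1/30)*(-1/4)*(8 - 60))**3 = ((1/30)*(-1/4)*(-52))**3 = (13/30)**3 = 2197/27000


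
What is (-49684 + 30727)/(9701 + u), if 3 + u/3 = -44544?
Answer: 18957/123940 ≈ 0.15295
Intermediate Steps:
u = -133641 (u = -9 + 3*(-44544) = -9 - 133632 = -133641)
(-49684 + 30727)/(9701 + u) = (-49684 + 30727)/(9701 - 133641) = -18957/(-123940) = -18957*(-1/123940) = 18957/123940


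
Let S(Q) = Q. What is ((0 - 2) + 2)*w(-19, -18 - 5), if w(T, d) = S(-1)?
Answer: 0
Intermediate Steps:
w(T, d) = -1
((0 - 2) + 2)*w(-19, -18 - 5) = ((0 - 2) + 2)*(-1) = (-2 + 2)*(-1) = 0*(-1) = 0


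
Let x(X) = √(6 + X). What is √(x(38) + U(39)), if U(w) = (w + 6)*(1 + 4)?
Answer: √(225 + 2*√11) ≈ 15.219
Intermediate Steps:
U(w) = 30 + 5*w (U(w) = (6 + w)*5 = 30 + 5*w)
√(x(38) + U(39)) = √(√(6 + 38) + (30 + 5*39)) = √(√44 + (30 + 195)) = √(2*√11 + 225) = √(225 + 2*√11)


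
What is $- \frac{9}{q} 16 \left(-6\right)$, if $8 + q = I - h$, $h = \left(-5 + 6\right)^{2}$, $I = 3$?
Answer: $-144$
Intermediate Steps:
$h = 1$ ($h = 1^{2} = 1$)
$q = -6$ ($q = -8 + \left(3 - 1\right) = -8 + 2 = -6$)
$- \frac{9}{q} 16 \left(-6\right) = - \frac{9}{-6} \cdot 16 \left(-6\right) = \left(-9\right) \left(- \frac{1}{6}\right) 16 \left(-6\right) = \frac{3}{2} \cdot 16 \left(-6\right) = 24 \left(-6\right) = -144$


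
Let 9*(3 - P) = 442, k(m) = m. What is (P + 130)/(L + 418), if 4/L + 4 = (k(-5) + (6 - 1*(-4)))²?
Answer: 5285/26346 ≈ 0.20060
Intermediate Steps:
L = 4/21 (L = 4/(-4 + (-5 + (6 - 1*(-4)))²) = 4/(-4 + (-5 + (6 + 4))²) = 4/(-4 + (-5 + 10)²) = 4/(-4 + 5²) = 4/(-4 + 25) = 4/21 ≈ 0.19048)
P = -415/9 (P = 3 - ⅑*442 = 3 - 442/9 = -415/9 ≈ -46.111)
(P + 130)/(L + 418) = (-415/9 + 130)/(4/21 + 418) = 755/(9*(8782/21)) = (755/9)*(21/8782) = 5285/26346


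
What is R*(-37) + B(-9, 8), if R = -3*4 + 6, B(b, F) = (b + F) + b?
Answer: 212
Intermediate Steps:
B(b, F) = F + 2*b (B(b, F) = (F + b) + b = F + 2*b)
R = -6 (R = -12 + 6 = -6)
R*(-37) + B(-9, 8) = -6*(-37) + (8 + 2*(-9)) = 222 + (8 - 18) = 222 - 10 = 212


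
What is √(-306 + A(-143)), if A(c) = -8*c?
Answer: √838 ≈ 28.948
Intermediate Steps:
√(-306 + A(-143)) = √(-306 - 8*(-143)) = √(-306 + 1144) = √838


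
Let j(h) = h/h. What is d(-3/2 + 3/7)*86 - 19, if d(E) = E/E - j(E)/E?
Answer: 2209/15 ≈ 147.27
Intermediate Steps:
j(h) = 1
d(E) = 1 - 1/E (d(E) = E/E - 1/E = 1 - 1/E)
d(-3/2 + 3/7)*86 - 19 = ((-1 + (-3/2 + 3/7))/(-3/2 + 3/7))*86 - 19 = ((-1 - 15/14)/(-15/14))*86 - 19 = -14/15*(-29/14)*86 - 19 = (29/15)*86 - 19 = 2494/15 - 19 = 2209/15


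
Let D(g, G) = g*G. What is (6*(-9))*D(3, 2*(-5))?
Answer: 1620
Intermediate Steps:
D(g, G) = G*g
(6*(-9))*D(3, 2*(-5)) = (6*(-9))*((2*(-5))*3) = -(-540)*3 = -54*(-30) = 1620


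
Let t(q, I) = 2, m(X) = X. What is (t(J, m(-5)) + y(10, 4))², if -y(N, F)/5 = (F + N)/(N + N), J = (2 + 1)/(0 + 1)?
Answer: 9/4 ≈ 2.2500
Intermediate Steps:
J = 3 (J = 3/1 = 3*1 = 3)
y(N, F) = -5*(F + N)/(2*N) (y(N, F) = -5*(F + N)/(N + N) = -5*(F + N)/(2*N))
(t(J, m(-5)) + y(10, 4))² = (2 + (5/2)*(-1*4 - 1*10)/10)² = (2 + (5/2)*(⅒)*(-4 - 10))² = (2 + (5/2)*(⅒)*(-14))² = (2 - 7/2)² = (-3/2)² = 9/4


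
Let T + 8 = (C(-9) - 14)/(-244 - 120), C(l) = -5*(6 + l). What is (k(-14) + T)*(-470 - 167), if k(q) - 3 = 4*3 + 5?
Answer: -30569/4 ≈ -7642.3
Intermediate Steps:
C(l) = -30 - 5*l
T = -2913/364 (T = -8 + ((-30 - 5*(-9)) - 14)/(-244 - 120) = -8 + ((-30 + 45) - 14)/(-364) = -8 + (15 - 14)*(-1/364) = -8 + 1*(-1/364) = -8 - 1/364 = -2913/364 ≈ -8.0027)
k(q) = 20 (k(q) = 3 + (4*3 + 5) = 3 + (12 + 5) = 3 + 17 = 20)
(k(-14) + T)*(-470 - 167) = (20 - 2913/364)*(-470 - 167) = (4367/364)*(-637) = -30569/4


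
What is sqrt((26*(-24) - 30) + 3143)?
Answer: sqrt(2489) ≈ 49.890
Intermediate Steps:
sqrt((26*(-24) - 30) + 3143) = sqrt((-624 - 30) + 3143) = sqrt(-654 + 3143) = sqrt(2489)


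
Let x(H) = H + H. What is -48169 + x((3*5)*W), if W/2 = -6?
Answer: -48529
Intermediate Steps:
W = -12 (W = 2*(-6) = -12)
x(H) = 2*H
-48169 + x((3*5)*W) = -48169 + 2*((3*5)*(-12)) = -48169 + 2*(15*(-12)) = -48169 + 2*(-180) = -48169 - 360 = -48529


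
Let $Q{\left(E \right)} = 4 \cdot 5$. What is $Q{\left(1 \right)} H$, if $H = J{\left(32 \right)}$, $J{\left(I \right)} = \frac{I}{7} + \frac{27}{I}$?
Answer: $\frac{6065}{56} \approx 108.3$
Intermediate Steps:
$Q{\left(E \right)} = 20$
$J{\left(I \right)} = \frac{27}{I} + \frac{I}{7}$ ($J{\left(I \right)} = I \frac{1}{7} + \frac{27}{I} = \frac{I}{7} + \frac{27}{I} = \frac{27}{I} + \frac{I}{7}$)
$H = \frac{1213}{224}$ ($H = \frac{27}{32} + \frac{1}{7} \cdot 32 = 27 \cdot \frac{1}{32} + \frac{32}{7} = \frac{27}{32} + \frac{32}{7} = \frac{1213}{224} \approx 5.4152$)
$Q{\left(1 \right)} H = 20 \cdot \frac{1213}{224} = \frac{6065}{56}$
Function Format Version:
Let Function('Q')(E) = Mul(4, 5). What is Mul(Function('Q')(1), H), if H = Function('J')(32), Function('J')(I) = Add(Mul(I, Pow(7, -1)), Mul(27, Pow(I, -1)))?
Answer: Rational(6065, 56) ≈ 108.30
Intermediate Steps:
Function('Q')(E) = 20
Function('J')(I) = Add(Mul(27, Pow(I, -1)), Mul(Rational(1, 7), I)) (Function('J')(I) = Add(Mul(I, Rational(1, 7)), Mul(27, Pow(I, -1))) = Add(Mul(Rational(1, 7), I), Mul(27, Pow(I, -1))) = Add(Mul(27, Pow(I, -1)), Mul(Rational(1, 7), I)))
H = Rational(1213, 224) (H = Add(Mul(27, Pow(32, -1)), Mul(Rational(1, 7), 32)) = Add(Mul(27, Rational(1, 32)), Rational(32, 7)) = Add(Rational(27, 32), Rational(32, 7)) = Rational(1213, 224) ≈ 5.4152)
Mul(Function('Q')(1), H) = Mul(20, Rational(1213, 224)) = Rational(6065, 56)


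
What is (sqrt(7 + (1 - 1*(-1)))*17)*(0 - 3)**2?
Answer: 459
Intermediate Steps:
(sqrt(7 + (1 - 1*(-1)))*17)*(0 - 3)**2 = (sqrt(7 + (1 + 1))*17)*(-3)**2 = (sqrt(7 + 2)*17)*9 = (sqrt(9)*17)*9 = (3*17)*9 = 51*9 = 459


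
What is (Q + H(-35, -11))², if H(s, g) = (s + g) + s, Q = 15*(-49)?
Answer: 665856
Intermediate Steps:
Q = -735
H(s, g) = g + 2*s (H(s, g) = (g + s) + s = g + 2*s)
(Q + H(-35, -11))² = (-735 + (-11 + 2*(-35)))² = (-735 + (-11 - 70))² = (-735 - 81)² = (-816)² = 665856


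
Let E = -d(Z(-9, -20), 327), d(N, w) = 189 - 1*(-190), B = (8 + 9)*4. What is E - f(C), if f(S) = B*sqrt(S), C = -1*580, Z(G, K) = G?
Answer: -379 - 136*I*sqrt(145) ≈ -379.0 - 1637.7*I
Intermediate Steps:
B = 68 (B = 17*4 = 68)
C = -580
d(N, w) = 379 (d(N, w) = 189 + 190 = 379)
E = -379 (E = -1*379 = -379)
f(S) = 68*sqrt(S)
E - f(C) = -379 - 68*sqrt(-580) = -379 - 68*2*I*sqrt(145) = -379 - 136*I*sqrt(145)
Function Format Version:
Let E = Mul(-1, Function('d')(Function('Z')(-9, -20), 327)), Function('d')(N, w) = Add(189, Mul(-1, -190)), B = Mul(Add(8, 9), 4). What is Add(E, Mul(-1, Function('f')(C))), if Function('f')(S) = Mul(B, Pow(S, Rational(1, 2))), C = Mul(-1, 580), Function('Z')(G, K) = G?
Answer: Add(-379, Mul(-136, I, Pow(145, Rational(1, 2)))) ≈ Add(-379.00, Mul(-1637.7, I))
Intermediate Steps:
B = 68 (B = Mul(17, 4) = 68)
C = -580
Function('d')(N, w) = 379 (Function('d')(N, w) = Add(189, 190) = 379)
E = -379 (E = Mul(-1, 379) = -379)
Function('f')(S) = Mul(68, Pow(S, Rational(1, 2)))
Add(E, Mul(-1, Function('f')(C))) = Add(-379, Mul(-1, Mul(68, Pow(-580, Rational(1, 2))))) = Add(-379, Mul(-1, Mul(68, Mul(2, I, Pow(145, Rational(1, 2)))))) = Add(-379, Mul(-1, Mul(136, I, Pow(145, Rational(1, 2))))) = Add(-379, Mul(-136, I, Pow(145, Rational(1, 2))))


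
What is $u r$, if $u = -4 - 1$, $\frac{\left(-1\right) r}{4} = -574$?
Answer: $-11480$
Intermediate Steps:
$r = 2296$ ($r = \left(-4\right) \left(-574\right) = 2296$)
$u = -5$ ($u = -4 - 1 = -5$)
$u r = \left(-5\right) 2296 = -11480$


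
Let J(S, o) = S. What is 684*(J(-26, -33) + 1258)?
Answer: 842688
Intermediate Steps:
684*(J(-26, -33) + 1258) = 684*(-26 + 1258) = 684*1232 = 842688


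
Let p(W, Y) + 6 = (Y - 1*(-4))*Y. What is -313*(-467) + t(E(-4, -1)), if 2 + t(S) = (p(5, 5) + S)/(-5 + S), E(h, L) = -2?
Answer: 1023146/7 ≈ 1.4616e+5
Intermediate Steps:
p(W, Y) = -6 + Y*(4 + Y) (p(W, Y) = -6 + (Y - 1*(-4))*Y = -6 + (Y + 4)*Y = -6 + (4 + Y)*Y = -6 + Y*(4 + Y))
t(S) = -2 + (39 + S)/(-5 + S) (t(S) = -2 + ((-6 + 5² + 4*5) + S)/(-5 + S) = -2 + ((-6 + 25 + 20) + S)/(-5 + S) = -2 + (39 + S)/(-5 + S))
-313*(-467) + t(E(-4, -1)) = -313*(-467) + (49 - 1*(-2))/(-5 - 2) = 146171 + (49 + 2)/(-7) = 146171 - ⅐*51 = 146171 - 51/7 = 1023146/7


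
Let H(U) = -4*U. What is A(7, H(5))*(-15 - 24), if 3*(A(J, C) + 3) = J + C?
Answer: 286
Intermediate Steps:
A(J, C) = -3 + C/3 + J/3 (A(J, C) = -3 + (J + C)/3 = -3 + (C + J)/3 = -3 + (C/3 + J/3) = -3 + C/3 + J/3)
A(7, H(5))*(-15 - 24) = (-3 + (-4*5)/3 + (1/3)*7)*(-15 - 24) = (-3 + (1/3)*(-20) + 7/3)*(-39) = (-3 - 20/3 + 7/3)*(-39) = -22/3*(-39) = 286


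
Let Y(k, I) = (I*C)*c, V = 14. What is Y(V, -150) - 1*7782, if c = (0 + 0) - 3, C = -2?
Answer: -8682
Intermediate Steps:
c = -3 (c = 0 - 3 = -3)
Y(k, I) = 6*I (Y(k, I) = (I*(-2))*(-3) = -2*I*(-3) = 6*I)
Y(V, -150) - 1*7782 = 6*(-150) - 1*7782 = -900 - 7782 = -8682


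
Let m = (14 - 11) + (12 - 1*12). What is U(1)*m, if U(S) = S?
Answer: 3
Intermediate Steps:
m = 3 (m = 3 + (12 - 12) = 3 + 0 = 3)
U(1)*m = 1*3 = 3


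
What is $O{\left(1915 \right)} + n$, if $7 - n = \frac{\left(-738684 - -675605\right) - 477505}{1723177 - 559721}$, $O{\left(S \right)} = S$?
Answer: $\frac{279587877}{145432} \approx 1922.5$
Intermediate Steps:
$n = \frac{1085597}{145432}$ ($n = 7 - \frac{\left(-738684 - -675605\right) - 477505}{1723177 - 559721} = 7 - \frac{\left(-738684 + 675605\right) - 477505}{1163456} = 7 - \left(-63079 - 477505\right) \frac{1}{1163456} = 7 - \left(-540584\right) \frac{1}{1163456} = 7 - - \frac{67573}{145432} = 7 + \frac{67573}{145432} = \frac{1085597}{145432} \approx 7.4646$)
$O{\left(1915 \right)} + n = 1915 + \frac{1085597}{145432} = \frac{279587877}{145432}$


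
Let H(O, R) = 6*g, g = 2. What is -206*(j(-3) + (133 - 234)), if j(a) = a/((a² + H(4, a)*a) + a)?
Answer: 103927/5 ≈ 20785.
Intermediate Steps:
H(O, R) = 12 (H(O, R) = 6*2 = 12)
j(a) = a/(a² + 13*a) (j(a) = a/((a² + 12*a) + a) = a/(a² + 13*a))
-206*(j(-3) + (133 - 234)) = -206*(1/(13 - 3) + (133 - 234)) = -206*(1/10 - 101) = -206*(⅒ - 101) = -206*(-1009/10) = 103927/5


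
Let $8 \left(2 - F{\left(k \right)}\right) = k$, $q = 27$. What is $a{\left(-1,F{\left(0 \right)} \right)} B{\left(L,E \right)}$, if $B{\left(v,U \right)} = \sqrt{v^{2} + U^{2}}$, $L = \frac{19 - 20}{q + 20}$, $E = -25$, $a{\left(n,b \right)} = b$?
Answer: $\frac{2 \sqrt{1380626}}{47} \approx 50.0$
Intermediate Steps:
$F{\left(k \right)} = 2 - \frac{k}{8}$
$L = - \frac{1}{47}$ ($L = \frac{19 - 20}{27 + 20} = - \frac{1}{47} \approx -0.021277$)
$B{\left(v,U \right)} = \sqrt{U^{2} + v^{2}}$
$a{\left(-1,F{\left(0 \right)} \right)} B{\left(L,E \right)} = \left(2 - 0\right) \sqrt{\left(-25\right)^{2} + \left(- \frac{1}{47}\right)^{2}} = \left(2 + 0\right) \sqrt{625 + \frac{1}{2209}} = 2 \sqrt{\frac{1380626}{2209}} = 2 \frac{\sqrt{1380626}}{47} = \frac{2 \sqrt{1380626}}{47}$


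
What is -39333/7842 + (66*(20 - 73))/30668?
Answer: -4673090/910979 ≈ -5.1297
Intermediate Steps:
-39333/7842 + (66*(20 - 73))/30668 = -39333*1/7842 + (66*(-53))*(1/30668) = -13111/2614 - 3498*1/30668 = -13111/2614 - 159/1394 = -4673090/910979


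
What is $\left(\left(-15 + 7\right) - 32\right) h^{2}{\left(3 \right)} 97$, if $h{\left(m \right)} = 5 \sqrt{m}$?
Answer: $-291000$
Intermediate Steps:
$\left(\left(-15 + 7\right) - 32\right) h^{2}{\left(3 \right)} 97 = \left(\left(-15 + 7\right) - 32\right) \left(5 \sqrt{3}\right)^{2} \cdot 97 = \left(-8 - 32\right) 75 \cdot 97 = \left(-40\right) 75 \cdot 97 = \left(-3000\right) 97 = -291000$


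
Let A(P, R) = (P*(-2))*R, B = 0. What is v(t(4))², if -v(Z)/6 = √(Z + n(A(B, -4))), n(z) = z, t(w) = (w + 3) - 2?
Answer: 180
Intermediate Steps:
A(P, R) = -2*P*R (A(P, R) = (-2*P)*R = -2*P*R)
t(w) = 1 + w (t(w) = (3 + w) - 2 = 1 + w)
v(Z) = -6*√Z (v(Z) = -6*√(Z - 2*0*(-4)) = -6*√(Z + 0) = -6*√Z)
v(t(4))² = (-6*√(1 + 4))² = (-6*√5)² = 180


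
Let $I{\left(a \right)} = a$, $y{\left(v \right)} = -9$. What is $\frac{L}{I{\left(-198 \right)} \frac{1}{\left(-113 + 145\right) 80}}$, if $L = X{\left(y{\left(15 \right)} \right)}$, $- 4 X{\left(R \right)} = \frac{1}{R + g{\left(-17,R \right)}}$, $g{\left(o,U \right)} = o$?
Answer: $- \frac{160}{1287} \approx -0.12432$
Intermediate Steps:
$X{\left(R \right)} = - \frac{1}{4 \left(-17 + R\right)}$ ($X{\left(R \right)} = - \frac{1}{4 \left(R - 17\right)} = - \frac{1}{4 \left(-17 + R\right)}$)
$L = \frac{1}{104}$ ($L = - \frac{1}{-68 + 4 \left(-9\right)} = - \frac{1}{-68 - 36} = - \frac{1}{-104} = \left(-1\right) \left(- \frac{1}{104}\right) = \frac{1}{104} \approx 0.0096154$)
$\frac{L}{I{\left(-198 \right)} \frac{1}{\left(-113 + 145\right) 80}} = \frac{1}{104 \left(- \frac{198}{\left(-113 + 145\right) 80}\right)} = \frac{1}{104 \left(- \frac{198}{32 \cdot 80}\right)} = \frac{1}{104 \left(- \frac{198}{2560}\right)} = \frac{1}{104 \left(\left(-198\right) \frac{1}{2560}\right)} = \frac{1}{104 \left(- \frac{99}{1280}\right)} = \frac{1}{104} \left(- \frac{1280}{99}\right) = - \frac{160}{1287}$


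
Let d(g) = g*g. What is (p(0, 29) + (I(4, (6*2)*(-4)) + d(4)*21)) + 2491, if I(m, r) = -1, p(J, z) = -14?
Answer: 2812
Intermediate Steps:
d(g) = g²
(p(0, 29) + (I(4, (6*2)*(-4)) + d(4)*21)) + 2491 = (-14 + (-1 + 4²*21)) + 2491 = (-14 + (-1 + 16*21)) + 2491 = (-14 + (-1 + 336)) + 2491 = (-14 + 335) + 2491 = 321 + 2491 = 2812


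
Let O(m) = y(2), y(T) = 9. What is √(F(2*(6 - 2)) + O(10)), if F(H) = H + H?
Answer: 5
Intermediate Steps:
O(m) = 9
F(H) = 2*H
√(F(2*(6 - 2)) + O(10)) = √(2*(2*(6 - 2)) + 9) = √(2*(2*4) + 9) = √(2*8 + 9) = √(16 + 9) = √25 = 5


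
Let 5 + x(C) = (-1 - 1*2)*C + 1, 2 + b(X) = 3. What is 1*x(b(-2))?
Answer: -7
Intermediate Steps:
b(X) = 1 (b(X) = -2 + 3 = 1)
x(C) = -4 - 3*C (x(C) = -5 + ((-1 - 1*2)*C + 1) = -5 + ((-1 - 2)*C + 1) = -5 + (-3*C + 1) = -5 + (1 - 3*C) = -4 - 3*C)
1*x(b(-2)) = 1*(-4 - 3*1) = 1*(-4 - 3) = 1*(-7) = -7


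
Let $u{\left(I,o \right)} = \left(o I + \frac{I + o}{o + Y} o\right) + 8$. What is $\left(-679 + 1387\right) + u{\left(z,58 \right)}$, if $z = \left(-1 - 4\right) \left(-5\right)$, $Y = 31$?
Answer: $\frac{197588}{89} \approx 2220.1$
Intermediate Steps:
$z = 25$ ($z = \left(-5\right) \left(-5\right) = 25$)
$u{\left(I,o \right)} = 8 + I o + \frac{o \left(I + o\right)}{31 + o}$ ($u{\left(I,o \right)} = \left(o I + \frac{I + o}{o + 31} o\right) + 8 = \left(I o + \frac{I + o}{31 + o} o\right) + 8 = \left(I o + \frac{o \left(I + o\right)}{31 + o}\right) + 8 = 8 + I o + \frac{o \left(I + o\right)}{31 + o}$)
$\left(-679 + 1387\right) + u{\left(z,58 \right)} = \left(-679 + 1387\right) + \frac{248 + 58^{2} + 8 \cdot 58 + 25 \cdot 58^{2} + 32 \cdot 25 \cdot 58}{31 + 58} = 708 + \frac{248 + 3364 + 464 + 25 \cdot 3364 + 46400}{89} = 708 + \frac{248 + 3364 + 464 + 84100 + 46400}{89} = 708 + \frac{1}{89} \cdot 134576 = 708 + \frac{134576}{89} = \frac{197588}{89}$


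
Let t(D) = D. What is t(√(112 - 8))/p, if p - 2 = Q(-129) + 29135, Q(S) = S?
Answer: √26/14504 ≈ 0.00035156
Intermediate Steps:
p = 29008 (p = 2 + (-129 + 29135) = 2 + 29006 = 29008)
t(√(112 - 8))/p = √(112 - 8)/29008 = √104*(1/29008) = (2*√26)*(1/29008) = √26/14504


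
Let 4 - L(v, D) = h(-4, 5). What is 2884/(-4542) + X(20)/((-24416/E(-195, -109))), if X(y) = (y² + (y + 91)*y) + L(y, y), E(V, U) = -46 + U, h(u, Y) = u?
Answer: 222465317/13862184 ≈ 16.048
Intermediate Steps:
L(v, D) = 8 (L(v, D) = 4 - 1*(-4) = 4 + 4 = 8)
X(y) = 8 + y² + y*(91 + y) (X(y) = (y² + (y + 91)*y) + 8 = (y² + (91 + y)*y) + 8 = (y² + y*(91 + y)) + 8 = 8 + y² + y*(91 + y))
2884/(-4542) + X(20)/((-24416/E(-195, -109))) = 2884/(-4542) + (8 + 2*20² + 91*20)/((-24416/(-46 - 109))) = 2884*(-1/4542) + (8 + 2*400 + 1820)/((-24416/(-155))) = -1442/2271 + (8 + 800 + 1820)/((-24416*(-1/155))) = -1442/2271 + 2628/(24416/155) = -1442/2271 + 2628*(155/24416) = -1442/2271 + 101835/6104 = 222465317/13862184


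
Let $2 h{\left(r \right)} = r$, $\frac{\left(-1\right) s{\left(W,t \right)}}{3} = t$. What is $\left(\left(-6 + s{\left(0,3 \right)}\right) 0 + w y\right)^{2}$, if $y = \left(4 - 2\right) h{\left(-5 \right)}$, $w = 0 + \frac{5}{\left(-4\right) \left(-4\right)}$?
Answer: $\frac{625}{256} \approx 2.4414$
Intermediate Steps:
$s{\left(W,t \right)} = - 3 t$
$h{\left(r \right)} = \frac{r}{2}$
$w = \frac{5}{16}$ ($w = 0 + \frac{5}{16} = \frac{5}{16} \approx 0.3125$)
$y = -5$ ($y = \left(4 - 2\right) \frac{1}{2} \left(-5\right) = 2 \left(- \frac{5}{2}\right) = -5$)
$\left(\left(-6 + s{\left(0,3 \right)}\right) 0 + w y\right)^{2} = \left(\left(-6 - 9\right) 0 + \frac{5}{16} \left(-5\right)\right)^{2} = \left(\left(-6 - 9\right) 0 - \frac{25}{16}\right)^{2} = \left(\left(-15\right) 0 - \frac{25}{16}\right)^{2} = \left(0 - \frac{25}{16}\right)^{2} = \left(- \frac{25}{16}\right)^{2} = \frac{625}{256}$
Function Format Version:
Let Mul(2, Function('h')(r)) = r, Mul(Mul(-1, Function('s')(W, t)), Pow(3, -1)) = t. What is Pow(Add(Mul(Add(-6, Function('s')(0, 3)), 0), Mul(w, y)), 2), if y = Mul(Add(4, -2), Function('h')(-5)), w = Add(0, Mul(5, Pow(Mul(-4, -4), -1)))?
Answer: Rational(625, 256) ≈ 2.4414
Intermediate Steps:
Function('s')(W, t) = Mul(-3, t)
Function('h')(r) = Mul(Rational(1, 2), r)
w = Rational(5, 16) (w = Add(0, Mul(5, Pow(16, -1))) = Add(0, Mul(5, Rational(1, 16))) = Add(0, Rational(5, 16)) = Rational(5, 16) ≈ 0.31250)
y = -5 (y = Mul(Add(4, -2), Mul(Rational(1, 2), -5)) = Mul(2, Rational(-5, 2)) = -5)
Pow(Add(Mul(Add(-6, Function('s')(0, 3)), 0), Mul(w, y)), 2) = Pow(Add(Mul(Add(-6, Mul(-3, 3)), 0), Mul(Rational(5, 16), -5)), 2) = Pow(Add(Mul(Add(-6, -9), 0), Rational(-25, 16)), 2) = Pow(Add(Mul(-15, 0), Rational(-25, 16)), 2) = Pow(Add(0, Rational(-25, 16)), 2) = Pow(Rational(-25, 16), 2) = Rational(625, 256)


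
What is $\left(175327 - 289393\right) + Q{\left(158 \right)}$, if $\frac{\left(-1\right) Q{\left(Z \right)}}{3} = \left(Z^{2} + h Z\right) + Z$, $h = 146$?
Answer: $-258636$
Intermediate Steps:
$Q{\left(Z \right)} = - 441 Z - 3 Z^{2}$ ($Q{\left(Z \right)} = - 3 \left(\left(Z^{2} + 146 Z\right) + Z\right) = - 3 \left(Z^{2} + 147 Z\right) = - 441 Z - 3 Z^{2}$)
$\left(175327 - 289393\right) + Q{\left(158 \right)} = \left(175327 - 289393\right) - 474 \left(147 + 158\right) = -114066 - 474 \cdot 305 = -114066 - 144570 = -258636$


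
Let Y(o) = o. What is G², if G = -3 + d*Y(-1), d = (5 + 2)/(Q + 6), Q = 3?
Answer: 1156/81 ≈ 14.272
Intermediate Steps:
d = 7/9 (d = (5 + 2)/(3 + 6) = 7/9 ≈ 0.77778)
G = -34/9 (G = -3 + (7/9)*(-1) = -3 - 7/9 = -34/9 ≈ -3.7778)
G² = (-34/9)² = 1156/81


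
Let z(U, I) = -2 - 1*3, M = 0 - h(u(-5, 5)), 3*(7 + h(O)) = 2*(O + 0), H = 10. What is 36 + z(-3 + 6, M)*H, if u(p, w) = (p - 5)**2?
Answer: -14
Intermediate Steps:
u(p, w) = (-5 + p)**2
h(O) = -7 + 2*O/3 (h(O) = -7 + (2*(O + 0))/3 = -7 + (2*O)/3 = -7 + 2*O/3)
M = -179/3 (M = 0 - (-7 + 2*(-5 - 5)**2/3) = 0 - (-7 + (2/3)*(-10)**2) = 0 - (-7 + (2/3)*100) = 0 - (-7 + 200/3) = 0 - 1*179/3 = 0 - 179/3 = -179/3 ≈ -59.667)
z(U, I) = -5 (z(U, I) = -2 - 3 = -5)
36 + z(-3 + 6, M)*H = 36 - 5*10 = 36 - 50 = -14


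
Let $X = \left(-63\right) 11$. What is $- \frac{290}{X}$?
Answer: $\frac{290}{693} \approx 0.41847$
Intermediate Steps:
$X = -693$
$- \frac{290}{X} = - \frac{290}{-693} = \left(-290\right) \left(- \frac{1}{693}\right) = \frac{290}{693}$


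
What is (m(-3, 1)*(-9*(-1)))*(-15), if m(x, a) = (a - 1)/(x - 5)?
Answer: 0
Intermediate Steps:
m(x, a) = (-1 + a)/(-5 + x)
(m(-3, 1)*(-9*(-1)))*(-15) = (((-1 + 1)/(-5 - 3))*(-9*(-1)))*(-15) = ((0/(-8))*9)*(-15) = (-1/8*0*9)*(-15) = (0*9)*(-15) = 0*(-15) = 0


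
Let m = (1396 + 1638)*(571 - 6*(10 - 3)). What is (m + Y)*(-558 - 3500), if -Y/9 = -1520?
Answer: -6568546628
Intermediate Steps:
Y = 13680 (Y = -9*(-1520) = 13680)
m = 1604986 (m = 3034*(571 - 6*7) = 3034*(571 - 42) = 3034*529 = 1604986)
(m + Y)*(-558 - 3500) = (1604986 + 13680)*(-558 - 3500) = 1618666*(-4058) = -6568546628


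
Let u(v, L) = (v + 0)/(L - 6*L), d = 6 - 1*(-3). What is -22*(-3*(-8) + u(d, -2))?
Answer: -2739/5 ≈ -547.80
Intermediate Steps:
d = 9 (d = 6 + 3 = 9)
u(v, L) = -v/(5*L) (u(v, L) = v/((-5*L)) = v*(-1/(5*L)) = -v/(5*L))
-22*(-3*(-8) + u(d, -2)) = -22*(-3*(-8) - ⅕*9/(-2)) = -22*(24 - ⅕*9*(-½)) = -22*(24 + 9/10) = -22*249/10 = -2739/5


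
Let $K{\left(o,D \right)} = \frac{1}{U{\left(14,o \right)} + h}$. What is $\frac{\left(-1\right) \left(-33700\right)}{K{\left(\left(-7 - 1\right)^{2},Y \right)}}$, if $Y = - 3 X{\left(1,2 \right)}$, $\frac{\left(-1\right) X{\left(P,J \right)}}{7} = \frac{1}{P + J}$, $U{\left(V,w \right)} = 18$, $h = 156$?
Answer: $5863800$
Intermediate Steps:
$X{\left(P,J \right)} = - \frac{7}{J + P}$ ($X{\left(P,J \right)} = - \frac{7}{P + J} = - \frac{7}{J + P}$)
$Y = 7$ ($Y = - 3 \left(- \frac{7}{2 + 1}\right) = - 3 \left(- \frac{7}{3}\right) = - 3 \left(\left(-7\right) \frac{1}{3}\right) = \left(-3\right) \left(- \frac{7}{3}\right) = 7$)
$K{\left(o,D \right)} = \frac{1}{174}$ ($K{\left(o,D \right)} = \frac{1}{18 + 156} = \frac{1}{174}$)
$\frac{\left(-1\right) \left(-33700\right)}{K{\left(\left(-7 - 1\right)^{2},Y \right)}} = \left(-1\right) \left(-33700\right) \frac{1}{\frac{1}{174}} = 33700 \cdot 174 = 5863800$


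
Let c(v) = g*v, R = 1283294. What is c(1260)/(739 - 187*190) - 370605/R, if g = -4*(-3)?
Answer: -10765707945/14882360518 ≈ -0.72339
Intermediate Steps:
g = 12
c(v) = 12*v
c(1260)/(739 - 187*190) - 370605/R = (12*1260)/(739 - 187*190) - 370605/1283294 = 15120/(739 - 35530) - 370605*1/1283294 = 15120/(-34791) - 370605/1283294 = 15120*(-1/34791) - 370605/1283294 = -5040/11597 - 370605/1283294 = -10765707945/14882360518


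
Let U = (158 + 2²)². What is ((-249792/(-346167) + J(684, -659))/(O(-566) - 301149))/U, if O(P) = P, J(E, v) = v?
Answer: 75958087/913674155990940 ≈ 8.3135e-8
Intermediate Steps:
U = 26244 (U = (158 + 4)² = 162² = 26244)
((-249792/(-346167) + J(684, -659))/(O(-566) - 301149))/U = ((-249792/(-346167) - 659)/(-566 - 301149))/26244 = ((-249792*(-1/346167) - 659)/(-301715))*(1/26244) = ((83264/115389 - 659)*(-1/301715))*(1/26244) = -75958087/115389*(-1/301715)*(1/26244) = (75958087/34814592135)*(1/26244) = 75958087/913674155990940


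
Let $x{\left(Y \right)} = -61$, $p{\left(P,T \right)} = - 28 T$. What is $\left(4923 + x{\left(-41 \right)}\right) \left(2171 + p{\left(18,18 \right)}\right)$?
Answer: $8104954$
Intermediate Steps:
$\left(4923 + x{\left(-41 \right)}\right) \left(2171 + p{\left(18,18 \right)}\right) = \left(4923 - 61\right) \left(2171 - 504\right) = 4862 \left(2171 - 504\right) = 4862 \cdot 1667 = 8104954$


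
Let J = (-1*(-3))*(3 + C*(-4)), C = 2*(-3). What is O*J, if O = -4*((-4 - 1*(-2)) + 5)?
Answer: -972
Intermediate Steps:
O = -12 (O = -4*((-4 + 2) + 5) = -4*(-2 + 5) = -4*3 = -12)
C = -6
J = 81 (J = (-1*(-3))*(3 - 6*(-4)) = 3*(3 + 24) = 3*27 = 81)
O*J = -12*81 = -972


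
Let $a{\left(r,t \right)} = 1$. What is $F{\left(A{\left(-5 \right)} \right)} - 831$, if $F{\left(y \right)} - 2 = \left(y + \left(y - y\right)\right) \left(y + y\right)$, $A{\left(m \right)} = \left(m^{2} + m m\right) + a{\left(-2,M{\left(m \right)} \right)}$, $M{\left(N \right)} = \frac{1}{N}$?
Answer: $4373$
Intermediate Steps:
$A{\left(m \right)} = 1 + 2 m^{2}$ ($A{\left(m \right)} = \left(m^{2} + m m\right) + 1 = \left(m^{2} + m^{2}\right) + 1 = 2 m^{2} + 1 = 1 + 2 m^{2}$)
$F{\left(y \right)} = 2 + 2 y^{2}$ ($F{\left(y \right)} = 2 + \left(y + \left(y - y\right)\right) \left(y + y\right) = 2 + \left(y + 0\right) 2 y = 2 + y 2 y = 2 + 2 y^{2}$)
$F{\left(A{\left(-5 \right)} \right)} - 831 = \left(2 + 2 \left(1 + 2 \left(-5\right)^{2}\right)^{2}\right) - 831 = \left(2 + 2 \left(1 + 2 \cdot 25\right)^{2}\right) - 831 = \left(2 + 2 \left(1 + 50\right)^{2}\right) - 831 = \left(2 + 2 \cdot 51^{2}\right) - 831 = \left(2 + 2 \cdot 2601\right) - 831 = \left(2 + 5202\right) - 831 = 5204 - 831 = 4373$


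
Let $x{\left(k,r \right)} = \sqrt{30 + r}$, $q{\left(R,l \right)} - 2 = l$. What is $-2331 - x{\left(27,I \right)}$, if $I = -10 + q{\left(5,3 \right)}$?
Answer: $-2336$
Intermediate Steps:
$q{\left(R,l \right)} = 2 + l$
$I = -5$ ($I = -10 + \left(2 + 3\right) = -10 + 5 = -5$)
$-2331 - x{\left(27,I \right)} = -2331 - \sqrt{30 - 5} = -2331 - \sqrt{25} = -2331 - 5 = -2336$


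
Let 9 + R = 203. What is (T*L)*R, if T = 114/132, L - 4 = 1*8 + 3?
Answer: 27645/11 ≈ 2513.2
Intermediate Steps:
L = 15 (L = 4 + (1*8 + 3) = 4 + (8 + 3) = 4 + 11 = 15)
R = 194 (R = -9 + 203 = 194)
T = 19/22 (T = 114*(1/132) = 19/22 ≈ 0.86364)
(T*L)*R = ((19/22)*15)*194 = (285/22)*194 = 27645/11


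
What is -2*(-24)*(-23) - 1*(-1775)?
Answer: 671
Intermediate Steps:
-2*(-24)*(-23) - 1*(-1775) = 48*(-23) + 1775 = -1104 + 1775 = 671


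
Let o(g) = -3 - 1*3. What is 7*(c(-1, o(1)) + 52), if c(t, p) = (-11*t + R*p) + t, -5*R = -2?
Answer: 2086/5 ≈ 417.20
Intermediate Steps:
R = ⅖ (R = -⅕*(-2) = ⅖ ≈ 0.40000)
o(g) = -6 (o(g) = -3 - 3 = -6)
c(t, p) = -10*t + 2*p/5 (c(t, p) = (-11*t + 2*p/5) + t = -10*t + 2*p/5)
7*(c(-1, o(1)) + 52) = 7*((-10*(-1) + (⅖)*(-6)) + 52) = 7*((10 - 12/5) + 52) = 7*(38/5 + 52) = 7*(298/5) = 2086/5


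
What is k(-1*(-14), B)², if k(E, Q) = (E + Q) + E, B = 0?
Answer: 784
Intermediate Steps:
k(E, Q) = Q + 2*E
k(-1*(-14), B)² = (0 + 2*(-1*(-14)))² = (0 + 2*14)² = (0 + 28)² = 28² = 784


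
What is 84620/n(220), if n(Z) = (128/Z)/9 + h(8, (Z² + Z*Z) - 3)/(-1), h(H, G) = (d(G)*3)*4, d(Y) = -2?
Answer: 10471725/2978 ≈ 3516.4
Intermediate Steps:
h(H, G) = -24 (h(H, G) = -2*3*4 = -6*4 = -24)
n(Z) = 24 + 128/(9*Z) (n(Z) = (128/Z)/9 - 24/(-1) = (128/Z)*(⅑) - 24*(-1) = 128/(9*Z) + 24 = 24 + 128/(9*Z))
84620/n(220) = 84620/(24 + (128/9)/220) = 84620/(24 + (128/9)*(1/220)) = 84620/(24 + 32/495) = 84620/(11912/495) = 84620*(495/11912) = 10471725/2978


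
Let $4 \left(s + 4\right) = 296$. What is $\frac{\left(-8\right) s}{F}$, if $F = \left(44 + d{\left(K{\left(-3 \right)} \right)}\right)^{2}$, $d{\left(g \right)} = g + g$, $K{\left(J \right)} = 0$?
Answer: $- \frac{35}{121} \approx -0.28926$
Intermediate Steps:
$s = 70$ ($s = -4 + \frac{1}{4} \cdot 296 = -4 + 74 = 70$)
$d{\left(g \right)} = 2 g$
$F = 1936$ ($F = \left(44 + 2 \cdot 0\right)^{2} = \left(44 + 0\right)^{2} = 44^{2} = 1936$)
$\frac{\left(-8\right) s}{F} = \frac{\left(-8\right) 70}{1936} = \left(-560\right) \frac{1}{1936} = - \frac{35}{121}$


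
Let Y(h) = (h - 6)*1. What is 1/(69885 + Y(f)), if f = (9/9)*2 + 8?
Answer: 1/69889 ≈ 1.4308e-5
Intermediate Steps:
f = 10 (f = (9*(1/9))*2 + 8 = 1*2 + 8 = 2 + 8 = 10)
Y(h) = -6 + h (Y(h) = (-6 + h)*1 = -6 + h)
1/(69885 + Y(f)) = 1/(69885 + (-6 + 10)) = 1/(69885 + 4) = 1/69889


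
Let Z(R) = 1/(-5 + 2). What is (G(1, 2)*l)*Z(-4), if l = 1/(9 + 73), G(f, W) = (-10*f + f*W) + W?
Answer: 1/41 ≈ 0.024390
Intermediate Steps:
Z(R) = -⅓ (Z(R) = 1/(-3) = -⅓)
G(f, W) = W - 10*f + W*f (G(f, W) = (-10*f + W*f) + W = W - 10*f + W*f)
l = 1/82 ≈ 0.012195
(G(1, 2)*l)*Z(-4) = ((2 - 10*1 + 2*1)*(1/82))*(-⅓) = ((2 - 10 + 2)*(1/82))*(-⅓) = -6*1/82*(-⅓) = -3/41*(-⅓) = 1/41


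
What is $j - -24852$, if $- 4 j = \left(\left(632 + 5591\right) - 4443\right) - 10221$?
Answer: $\frac{107849}{4} \approx 26962.0$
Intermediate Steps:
$j = \frac{8441}{4}$ ($j = - \frac{\left(\left(632 + 5591\right) - 4443\right) - 10221}{4} = - \frac{\left(6223 - 4443\right) - 10221}{4} = - \frac{1780 - 10221}{4} = \left(- \frac{1}{4}\right) \left(-8441\right) = \frac{8441}{4} \approx 2110.3$)
$j - -24852 = \frac{8441}{4} - -24852 = \frac{8441}{4} + 24852 = \frac{107849}{4}$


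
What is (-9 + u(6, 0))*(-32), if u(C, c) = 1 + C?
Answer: 64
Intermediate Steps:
(-9 + u(6, 0))*(-32) = (-9 + (1 + 6))*(-32) = (-9 + 7)*(-32) = -2*(-32) = 64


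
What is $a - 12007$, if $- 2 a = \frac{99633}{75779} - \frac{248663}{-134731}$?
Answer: $- \frac{122604967394743}{10209780449} \approx -12009.0$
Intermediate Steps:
$a = - \frac{16133543600}{10209780449}$ ($a = - \frac{\frac{99633}{75779} - \frac{248663}{-134731}}{2} = - \frac{99633 \cdot \frac{1}{75779} - - \frac{248663}{134731}}{2} = - \frac{\frac{99633}{75779} + \frac{248663}{134731}}{2} = \left(- \frac{1}{2}\right) \frac{32267087200}{10209780449} = - \frac{16133543600}{10209780449} \approx -1.5802$)
$a - 12007 = - \frac{16133543600}{10209780449} - 12007 = - \frac{122604967394743}{10209780449}$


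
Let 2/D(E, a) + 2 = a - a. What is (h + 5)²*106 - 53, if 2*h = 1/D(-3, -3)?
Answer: 4187/2 ≈ 2093.5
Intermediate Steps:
D(E, a) = -1 (D(E, a) = 2/(-2 + (a - a)) = 2/(-2 + 0) = 2/(-2) = 2*(-½) = -1)
h = -½ (h = (½)/(-1) = (½)*(-1) = -½ ≈ -0.50000)
(h + 5)²*106 - 53 = (-½ + 5)²*106 - 53 = (9/2)²*106 - 53 = (81/4)*106 - 53 = 4293/2 - 53 = 4187/2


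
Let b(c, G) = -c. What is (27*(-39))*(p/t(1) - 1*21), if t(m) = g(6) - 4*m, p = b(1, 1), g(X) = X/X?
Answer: 21762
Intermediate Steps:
g(X) = 1
p = -1 (p = -1*1 = -1)
t(m) = 1 - 4*m
(27*(-39))*(p/t(1) - 1*21) = (27*(-39))*(-1/(1 - 4*1) - 1*21) = -1053*(-1/(1 - 4) - 21) = -1053*(-1/(-3) - 21) = -1053*(-1*(-1/3) - 21) = -1053*(1/3 - 21) = -1053*(-62/3) = 21762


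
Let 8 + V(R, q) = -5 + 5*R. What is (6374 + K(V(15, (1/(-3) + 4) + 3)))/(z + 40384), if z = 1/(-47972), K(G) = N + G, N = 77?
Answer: 312441636/1937301247 ≈ 0.16128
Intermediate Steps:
V(R, q) = -13 + 5*R (V(R, q) = -8 + (-5 + 5*R) = -13 + 5*R)
K(G) = 77 + G
z = -1/47972 ≈ -2.0846e-5
(6374 + K(V(15, (1/(-3) + 4) + 3)))/(z + 40384) = (6374 + (77 + (-13 + 5*15)))/(-1/47972 + 40384) = (6374 + (77 + (-13 + 75)))/(1937301247/47972) = (6374 + (77 + 62))*(47972/1937301247) = (6374 + 139)*(47972/1937301247) = 6513*(47972/1937301247) = 312441636/1937301247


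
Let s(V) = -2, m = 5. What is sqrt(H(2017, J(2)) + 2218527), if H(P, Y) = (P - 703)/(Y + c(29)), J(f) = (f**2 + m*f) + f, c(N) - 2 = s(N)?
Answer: 3*sqrt(3944194)/4 ≈ 1489.5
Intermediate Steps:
c(N) = 0 (c(N) = 2 - 2 = 0)
J(f) = f**2 + 6*f (J(f) = (f**2 + 5*f) + f = f**2 + 6*f)
H(P, Y) = (-703 + P)/Y (H(P, Y) = (P - 703)/(Y + 0) = (-703 + P)/Y)
sqrt(H(2017, J(2)) + 2218527) = sqrt((-703 + 2017)/((2*(6 + 2))) + 2218527) = sqrt(1314/(2*8) + 2218527) = sqrt(1314/16 + 2218527) = sqrt((1/16)*1314 + 2218527) = sqrt(657/8 + 2218527) = sqrt(17748873/8) = 3*sqrt(3944194)/4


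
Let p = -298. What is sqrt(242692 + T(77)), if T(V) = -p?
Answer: 47*sqrt(110) ≈ 492.94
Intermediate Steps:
T(V) = 298 (T(V) = -1*(-298) = 298)
sqrt(242692 + T(77)) = sqrt(242692 + 298) = sqrt(242990) = 47*sqrt(110)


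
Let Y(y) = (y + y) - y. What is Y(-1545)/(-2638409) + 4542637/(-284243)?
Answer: -11984895189098/749949289387 ≈ -15.981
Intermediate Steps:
Y(y) = y (Y(y) = 2*y - y = y)
Y(-1545)/(-2638409) + 4542637/(-284243) = -1545/(-2638409) + 4542637/(-284243) = -1545*(-1/2638409) + 4542637*(-1/284243) = 1545/2638409 - 4542637/284243 = -11984895189098/749949289387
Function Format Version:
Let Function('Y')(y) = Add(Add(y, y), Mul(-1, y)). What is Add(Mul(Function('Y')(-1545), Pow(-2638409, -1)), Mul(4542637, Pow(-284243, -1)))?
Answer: Rational(-11984895189098, 749949289387) ≈ -15.981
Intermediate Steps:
Function('Y')(y) = y (Function('Y')(y) = Add(Mul(2, y), Mul(-1, y)) = y)
Add(Mul(Function('Y')(-1545), Pow(-2638409, -1)), Mul(4542637, Pow(-284243, -1))) = Add(Mul(-1545, Pow(-2638409, -1)), Mul(4542637, Pow(-284243, -1))) = Add(Mul(-1545, Rational(-1, 2638409)), Mul(4542637, Rational(-1, 284243))) = Add(Rational(1545, 2638409), Rational(-4542637, 284243)) = Rational(-11984895189098, 749949289387)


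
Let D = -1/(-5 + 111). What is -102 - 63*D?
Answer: -10749/106 ≈ -101.41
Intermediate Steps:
D = -1/106 ≈ -0.0094340
-102 - 63*D = -102 - 63*(-1/106) = -102 + 63/106 = -10749/106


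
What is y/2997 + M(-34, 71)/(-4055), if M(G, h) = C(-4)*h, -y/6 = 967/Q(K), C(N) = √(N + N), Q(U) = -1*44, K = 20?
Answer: 967/21978 - 142*I*√2/4055 ≈ 0.043999 - 0.049524*I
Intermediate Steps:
Q(U) = -44
C(N) = √2*√N (C(N) = √(2*N) = √2*√N)
y = 2901/22 (y = -5802/(-44) = -5802*(-1)/44 = -6*(-967/44) = 2901/22 ≈ 131.86)
M(G, h) = 2*I*h*√2 (M(G, h) = (√2*√(-4))*h = (√2*(2*I))*h = (2*I*√2)*h = 2*I*h*√2)
y/2997 + M(-34, 71)/(-4055) = (2901/22)/2997 + (2*I*71*√2)/(-4055) = (2901/22)*(1/2997) + (142*I*√2)*(-1/4055) = 967/21978 - 142*I*√2/4055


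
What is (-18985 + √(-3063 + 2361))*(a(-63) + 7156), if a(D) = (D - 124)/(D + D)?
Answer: -17121489355/126 + 901843*I*√78/42 ≈ -1.3588e+8 + 1.8964e+5*I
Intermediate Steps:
a(D) = (-124 + D)/(2*D) (a(D) = (-124 + D)/((2*D)) = (-124 + D)*(1/(2*D)) = (-124 + D)/(2*D))
(-18985 + √(-3063 + 2361))*(a(-63) + 7156) = (-18985 + √(-3063 + 2361))*((½)*(-124 - 63)/(-63) + 7156) = (-18985 + √(-702))*((½)*(-1/63)*(-187) + 7156) = (-18985 + 3*I*√78)*(187/126 + 7156) = (-18985 + 3*I*√78)*(901843/126) = -17121489355/126 + 901843*I*√78/42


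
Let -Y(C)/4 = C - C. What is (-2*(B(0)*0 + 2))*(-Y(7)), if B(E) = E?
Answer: 0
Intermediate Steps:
Y(C) = 0 (Y(C) = -4*(C - C) = -4*0 = 0)
(-2*(B(0)*0 + 2))*(-Y(7)) = (-2*(0*0 + 2))*(-1*0) = -2*(0 + 2)*0 = -2*2*0 = -4*0 = 0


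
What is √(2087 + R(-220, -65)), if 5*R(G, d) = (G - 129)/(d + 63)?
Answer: √212190/10 ≈ 46.064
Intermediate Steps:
R(G, d) = (-129 + G)/(5*(63 + d)) (R(G, d) = ((G - 129)/(d + 63))/5 = ((-129 + G)/(63 + d))/5 = (-129 + G)/(5*(63 + d)))
√(2087 + R(-220, -65)) = √(2087 + (-129 - 220)/(5*(63 - 65))) = √(2087 + (⅕)*(-349)/(-2)) = √(2087 + (⅕)*(-½)*(-349)) = √(2087 + 349/10) = √(21219/10) = √212190/10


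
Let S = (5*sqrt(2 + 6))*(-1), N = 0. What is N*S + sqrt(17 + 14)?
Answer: sqrt(31) ≈ 5.5678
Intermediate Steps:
S = -10*sqrt(2) (S = (5*sqrt(8))*(-1) = (5*(2*sqrt(2)))*(-1) = (10*sqrt(2))*(-1) = -10*sqrt(2) ≈ -14.142)
N*S + sqrt(17 + 14) = 0*(-10*sqrt(2)) + sqrt(17 + 14) = 0 + sqrt(31) = sqrt(31)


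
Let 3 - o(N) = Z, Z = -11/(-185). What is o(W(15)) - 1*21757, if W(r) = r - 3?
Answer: -4024501/185 ≈ -21754.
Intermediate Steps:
W(r) = -3 + r
Z = 11/185 (Z = -11*(-1/185) = 11/185 ≈ 0.059459)
o(N) = 544/185 (o(N) = 3 - 1*11/185 = 3 - 11/185 = 544/185)
o(W(15)) - 1*21757 = 544/185 - 1*21757 = 544/185 - 21757 = -4024501/185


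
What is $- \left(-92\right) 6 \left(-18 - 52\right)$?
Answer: $-38640$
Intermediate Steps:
$- \left(-92\right) 6 \left(-18 - 52\right) = - \left(-552\right) \left(-70\right) = \left(-1\right) 38640 = -38640$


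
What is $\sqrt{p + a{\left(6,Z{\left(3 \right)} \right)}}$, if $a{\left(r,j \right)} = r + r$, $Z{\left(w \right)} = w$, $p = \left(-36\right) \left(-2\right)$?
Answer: $2 \sqrt{21} \approx 9.1651$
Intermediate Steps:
$p = 72$
$a{\left(r,j \right)} = 2 r$
$\sqrt{p + a{\left(6,Z{\left(3 \right)} \right)}} = \sqrt{72 + 2 \cdot 6} = \sqrt{72 + 12} = \sqrt{84} = 2 \sqrt{21}$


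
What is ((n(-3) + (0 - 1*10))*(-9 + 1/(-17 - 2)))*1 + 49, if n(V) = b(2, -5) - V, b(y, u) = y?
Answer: 1791/19 ≈ 94.263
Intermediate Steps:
n(V) = 2 - V
((n(-3) + (0 - 1*10))*(-9 + 1/(-17 - 2)))*1 + 49 = (((2 - 1*(-3)) + (0 - 1*10))*(-9 + 1/(-17 - 2)))*1 + 49 = (((2 + 3) + (0 - 10))*(-9 + 1/(-19)))*1 + 49 = ((5 - 10)*(-9 - 1/19))*1 + 49 = -5*(-172/19)*1 + 49 = (860/19)*1 + 49 = 860/19 + 49 = 1791/19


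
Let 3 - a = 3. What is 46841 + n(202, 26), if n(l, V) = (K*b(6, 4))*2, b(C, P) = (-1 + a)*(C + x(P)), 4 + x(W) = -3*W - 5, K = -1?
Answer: 46811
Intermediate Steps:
a = 0 (a = 3 - 1*3 = 3 - 3 = 0)
x(W) = -9 - 3*W (x(W) = -4 + (-3*W - 5) = -4 + (-5 - 3*W) = -9 - 3*W)
b(C, P) = 9 - C + 3*P (b(C, P) = (-1 + 0)*(C + (-9 - 3*P)) = -(-9 + C - 3*P) = 9 - C + 3*P)
n(l, V) = -30 (n(l, V) = -(9 - 1*6 + 3*4)*2 = -(9 - 6 + 12)*2 = -1*15*2 = -15*2 = -30)
46841 + n(202, 26) = 46841 - 30 = 46811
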